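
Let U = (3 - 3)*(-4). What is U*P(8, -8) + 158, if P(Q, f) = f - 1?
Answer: 158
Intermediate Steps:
P(Q, f) = -1 + f
U = 0 (U = 0*(-4) = 0)
U*P(8, -8) + 158 = 0*(-1 - 8) + 158 = 0*(-9) + 158 = 0 + 158 = 158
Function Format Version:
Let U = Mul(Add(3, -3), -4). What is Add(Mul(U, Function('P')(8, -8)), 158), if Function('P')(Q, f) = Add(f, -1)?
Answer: 158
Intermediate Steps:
Function('P')(Q, f) = Add(-1, f)
U = 0 (U = Mul(0, -4) = 0)
Add(Mul(U, Function('P')(8, -8)), 158) = Add(Mul(0, Add(-1, -8)), 158) = Add(Mul(0, -9), 158) = Add(0, 158) = 158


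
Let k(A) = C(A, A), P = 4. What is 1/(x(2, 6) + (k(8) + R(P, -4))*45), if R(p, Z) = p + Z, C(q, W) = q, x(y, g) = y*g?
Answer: 1/372 ≈ 0.0026882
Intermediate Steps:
x(y, g) = g*y
R(p, Z) = Z + p
k(A) = A
1/(x(2, 6) + (k(8) + R(P, -4))*45) = 1/(6*2 + (8 + (-4 + 4))*45) = 1/(12 + (8 + 0)*45) = 1/(12 + 8*45) = 1/(12 + 360) = 1/372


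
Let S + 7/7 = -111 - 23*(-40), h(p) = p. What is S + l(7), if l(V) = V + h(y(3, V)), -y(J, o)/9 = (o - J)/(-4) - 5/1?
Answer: 869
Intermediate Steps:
y(J, o) = 45 - 9*J/4 + 9*o/4 (y(J, o) = -9*((o - J)/(-4) - 5/1) = -9*((o - J)*(-¼) - 5*1) = -9*((-o/4 + J/4) - 5) = -9*(-5 - o/4 + J/4) = 45 - 9*J/4 + 9*o/4)
S = 808 (S = -1 + (-111 - 23*(-40)) = -1 + (-111 + 920) = -1 + 809 = 808)
l(V) = 153/4 + 13*V/4 (l(V) = V + (45 - 9/4*3 + 9*V/4) = V + (45 - 27/4 + 9*V/4) = V + (153/4 + 9*V/4) = 153/4 + 13*V/4)
S + l(7) = 808 + (153/4 + (13/4)*7) = 808 + (153/4 + 91/4) = 808 + 61 = 869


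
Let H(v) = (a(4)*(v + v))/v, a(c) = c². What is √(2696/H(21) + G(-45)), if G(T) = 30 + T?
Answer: √277/2 ≈ 8.3217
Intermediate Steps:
H(v) = 32 (H(v) = (4²*(v + v))/v = (16*(2*v))/v = (32*v)/v = 32)
√(2696/H(21) + G(-45)) = √(2696/32 + (30 - 45)) = √(2696*(1/32) - 15) = √(337/4 - 15) = √(277/4) = √277/2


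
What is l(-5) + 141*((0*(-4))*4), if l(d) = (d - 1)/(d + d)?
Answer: 3/5 ≈ 0.60000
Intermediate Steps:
l(d) = (-1 + d)/(2*d) (l(d) = (-1 + d)/((2*d)) = (-1 + d)*(1/(2*d)) = (-1 + d)/(2*d))
l(-5) + 141*((0*(-4))*4) = (1/2)*(-1 - 5)/(-5) + 141*((0*(-4))*4) = (1/2)*(-1/5)*(-6) + 141*(0*4) = 3/5 + 141*0 = 3/5 + 0 = 3/5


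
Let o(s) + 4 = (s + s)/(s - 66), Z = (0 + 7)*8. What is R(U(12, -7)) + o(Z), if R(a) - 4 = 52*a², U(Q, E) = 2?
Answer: 984/5 ≈ 196.80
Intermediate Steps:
R(a) = 4 + 52*a²
Z = 56 (Z = 7*8 = 56)
o(s) = -4 + 2*s/(-66 + s) (o(s) = -4 + (s + s)/(s - 66) = -4 + (2*s)/(-66 + s) = -4 + 2*s/(-66 + s))
R(U(12, -7)) + o(Z) = (4 + 52*2²) + 2*(132 - 1*56)/(-66 + 56) = (4 + 52*4) + 2*(132 - 56)/(-10) = (4 + 208) + 2*(-⅒)*76 = 212 - 76/5 = 984/5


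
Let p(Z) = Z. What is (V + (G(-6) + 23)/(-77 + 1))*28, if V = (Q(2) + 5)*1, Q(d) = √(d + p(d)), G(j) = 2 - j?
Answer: 3507/19 ≈ 184.58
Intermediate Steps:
Q(d) = √2*√d (Q(d) = √(d + d) = √(2*d) = √2*√d)
V = 7 (V = (√2*√2 + 5)*1 = (2 + 5)*1 = 7*1 = 7)
(V + (G(-6) + 23)/(-77 + 1))*28 = (7 + ((2 - 1*(-6)) + 23)/(-77 + 1))*28 = (7 + ((2 + 6) + 23)/(-76))*28 = (7 + (8 + 23)*(-1/76))*28 = (7 + 31*(-1/76))*28 = (7 - 31/76)*28 = (501/76)*28 = 3507/19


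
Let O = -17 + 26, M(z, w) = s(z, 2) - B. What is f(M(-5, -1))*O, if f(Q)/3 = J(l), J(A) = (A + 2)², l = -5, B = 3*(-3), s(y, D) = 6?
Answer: 243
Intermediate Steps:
B = -9
M(z, w) = 15 (M(z, w) = 6 - 1*(-9) = 6 + 9 = 15)
J(A) = (2 + A)²
f(Q) = 27 (f(Q) = 3*(2 - 5)² = 3*(-3)² = 3*9 = 27)
O = 9
f(M(-5, -1))*O = 27*9 = 243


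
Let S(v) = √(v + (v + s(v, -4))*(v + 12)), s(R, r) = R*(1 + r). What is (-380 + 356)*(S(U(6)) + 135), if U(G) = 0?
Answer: -3240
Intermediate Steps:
S(v) = √(v - 2*v*(12 + v)) (S(v) = √(v + (v + v*(1 - 4))*(v + 12)) = √(v + (v + v*(-3))*(12 + v)) = √(v + (v - 3*v)*(12 + v)) = √(v + (-2*v)*(12 + v)) = √(v - 2*v*(12 + v)))
(-380 + 356)*(S(U(6)) + 135) = (-380 + 356)*(√(0*(-23 - 2*0)) + 135) = -24*(√(0*(-23 + 0)) + 135) = -24*(√(0*(-23)) + 135) = -24*(√0 + 135) = -24*(0 + 135) = -24*135 = -3240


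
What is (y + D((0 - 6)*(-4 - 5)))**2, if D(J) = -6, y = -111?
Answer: 13689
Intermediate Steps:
(y + D((0 - 6)*(-4 - 5)))**2 = (-111 - 6)**2 = (-117)**2 = 13689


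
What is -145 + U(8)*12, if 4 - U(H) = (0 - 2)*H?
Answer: 95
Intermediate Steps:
U(H) = 4 + 2*H (U(H) = 4 - (0 - 2)*H = 4 - (-2)*H = 4 + 2*H)
-145 + U(8)*12 = -145 + (4 + 2*8)*12 = -145 + (4 + 16)*12 = -145 + 20*12 = -145 + 240 = 95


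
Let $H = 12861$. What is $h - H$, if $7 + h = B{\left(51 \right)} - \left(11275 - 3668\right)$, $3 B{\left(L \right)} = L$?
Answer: $-20458$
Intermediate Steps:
$B{\left(L \right)} = \frac{L}{3}$
$h = -7597$ ($h = -7 + \left(\frac{1}{3} \cdot 51 - \left(11275 - 3668\right)\right) = -7 + \left(17 - \left(11275 - 3668\right)\right) = -7 + \left(17 - 7607\right) = -7 - 7590 = -7597$)
$h - H = -7597 - 12861 = -20458$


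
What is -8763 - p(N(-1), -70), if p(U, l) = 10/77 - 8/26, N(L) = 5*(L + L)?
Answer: -8771585/1001 ≈ -8762.8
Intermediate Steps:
N(L) = 10*L (N(L) = 5*(2*L) = 10*L)
p(U, l) = -178/1001 (p(U, l) = 10*(1/77) - 8*1/26 = 10/77 - 4/13 = -178/1001)
-8763 - p(N(-1), -70) = -8763 - 1*(-178/1001) = -8763 + 178/1001 = -8771585/1001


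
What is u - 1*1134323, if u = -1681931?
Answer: -2816254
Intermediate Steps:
u - 1*1134323 = -1681931 - 1*1134323 = -1681931 - 1134323 = -2816254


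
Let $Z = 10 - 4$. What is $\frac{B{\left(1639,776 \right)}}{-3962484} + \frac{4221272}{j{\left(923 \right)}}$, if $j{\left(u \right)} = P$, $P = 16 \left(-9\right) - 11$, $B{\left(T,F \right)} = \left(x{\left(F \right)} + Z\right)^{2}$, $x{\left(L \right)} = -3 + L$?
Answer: $- \frac{16726816820003}{614185020} \approx -27234.0$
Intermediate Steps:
$Z = 6$
$B{\left(T,F \right)} = \left(3 + F\right)^{2}$ ($B{\left(T,F \right)} = \left(\left(-3 + F\right) + 6\right)^{2} = \left(3 + F\right)^{2}$)
$P = -155$ ($P = -144 - 11 = -155$)
$j{\left(u \right)} = -155$
$\frac{B{\left(1639,776 \right)}}{-3962484} + \frac{4221272}{j{\left(923 \right)}} = \frac{\left(3 + 776\right)^{2}}{-3962484} + \frac{4221272}{-155} = 779^{2} \left(- \frac{1}{3962484}\right) + 4221272 \left(- \frac{1}{155}\right) = 606841 \left(- \frac{1}{3962484}\right) - \frac{4221272}{155} = - \frac{606841}{3962484} - \frac{4221272}{155} = - \frac{16726816820003}{614185020}$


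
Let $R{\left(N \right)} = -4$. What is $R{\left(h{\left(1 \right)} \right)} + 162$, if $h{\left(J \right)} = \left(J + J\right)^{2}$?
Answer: $158$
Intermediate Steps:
$h{\left(J \right)} = 4 J^{2}$ ($h{\left(J \right)} = \left(2 J\right)^{2} = 4 J^{2}$)
$R{\left(h{\left(1 \right)} \right)} + 162 = -4 + 162 = 158$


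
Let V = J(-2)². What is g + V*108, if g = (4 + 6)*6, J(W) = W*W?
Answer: 1788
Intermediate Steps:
J(W) = W²
g = 60 (g = 10*6 = 60)
V = 16 (V = ((-2)²)² = 4² = 16)
g + V*108 = 60 + 16*108 = 60 + 1728 = 1788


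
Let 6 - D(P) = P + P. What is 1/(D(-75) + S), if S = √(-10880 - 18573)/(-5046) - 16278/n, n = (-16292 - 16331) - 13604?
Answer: 945251140296048120/147792037932006413693 + 1198108519926*I*√29453/147792037932006413693 ≈ 0.0063958 + 1.3913e-6*I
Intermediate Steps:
D(P) = 6 - 2*P (D(P) = 6 - (P + P) = 6 - 2*P)
n = -46227 (n = -32623 - 13604 = -46227)
S = 5426/15409 - I*√29453/5046 (S = √(-10880 - 18573)/(-5046) - 16278/(-46227) = √(-29453)*(-1/5046) - 16278*(-1/46227) = (I*√29453)*(-1/5046) + 5426/15409 = -I*√29453/5046 + 5426/15409 = 5426/15409 - I*√29453/5046 ≈ 0.35213 - 0.034011*I)
1/(D(-75) + S) = 1/((6 - 2*(-75)) + (5426/15409 - I*√29453/5046)) = 1/((6 + 150) + (5426/15409 - I*√29453/5046)) = 1/(156 + (5426/15409 - I*√29453/5046)) = 1/(2409230/15409 - I*√29453/5046)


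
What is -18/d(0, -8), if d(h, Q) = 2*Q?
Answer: 9/8 ≈ 1.1250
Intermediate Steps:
-18/d(0, -8) = -18/(2*(-8)) = -18/(-16) = -18*(-1/16) = 9/8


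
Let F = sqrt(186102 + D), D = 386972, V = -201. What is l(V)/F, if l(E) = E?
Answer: -201*sqrt(573074)/573074 ≈ -0.26552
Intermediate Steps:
F = sqrt(573074) (F = sqrt(186102 + 386972) = sqrt(573074) ≈ 757.02)
l(V)/F = -201*sqrt(573074)/573074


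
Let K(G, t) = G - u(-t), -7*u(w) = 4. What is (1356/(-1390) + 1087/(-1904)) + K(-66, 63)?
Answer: -88626697/1323280 ≈ -66.975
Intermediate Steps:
u(w) = -4/7 (u(w) = -⅐*4 = -4/7)
K(G, t) = 4/7 + G (K(G, t) = G - 1*(-4/7) = G + 4/7 = 4/7 + G)
(1356/(-1390) + 1087/(-1904)) + K(-66, 63) = (1356/(-1390) + 1087/(-1904)) + (4/7 - 66) = (1356*(-1/1390) + 1087*(-1/1904)) - 458/7 = (-678/695 - 1087/1904) - 458/7 = -2046377/1323280 - 458/7 = -88626697/1323280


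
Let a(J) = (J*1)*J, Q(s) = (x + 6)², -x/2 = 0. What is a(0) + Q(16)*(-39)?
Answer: -1404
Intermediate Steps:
x = 0 (x = -2*0 = 0)
Q(s) = 36 (Q(s) = (0 + 6)² = 6² = 36)
a(J) = J² (a(J) = J*J = J²)
a(0) + Q(16)*(-39) = 0² + 36*(-39) = 0 - 1404 = -1404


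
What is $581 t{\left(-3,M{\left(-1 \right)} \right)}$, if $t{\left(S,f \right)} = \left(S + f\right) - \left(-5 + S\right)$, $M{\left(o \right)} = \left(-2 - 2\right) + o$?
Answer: $0$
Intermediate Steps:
$M{\left(o \right)} = -4 + o$
$t{\left(S,f \right)} = 5 + f$
$581 t{\left(-3,M{\left(-1 \right)} \right)} = 581 \left(5 - 5\right) = 581 \cdot 0 = 0$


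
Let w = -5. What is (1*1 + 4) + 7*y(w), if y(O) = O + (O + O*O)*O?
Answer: -730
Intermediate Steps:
y(O) = O + O*(O + O**2) (y(O) = O + (O + O**2)*O = O + O*(O + O**2))
(1*1 + 4) + 7*y(w) = (1*1 + 4) + 7*(-5*(1 - 5 + (-5)**2)) = (1 + 4) + 7*(-5*(1 - 5 + 25)) = 5 + 7*(-5*21) = 5 + 7*(-105) = 5 - 735 = -730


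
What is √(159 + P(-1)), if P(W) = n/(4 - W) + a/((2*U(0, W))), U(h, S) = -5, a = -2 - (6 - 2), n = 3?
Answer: 3*√445/5 ≈ 12.657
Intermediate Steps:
a = -6 (a = -2 - 1*4 = -2 - 4 = -6)
P(W) = ⅗ + 3/(4 - W) (P(W) = 3/(4 - W) - 6/(2*(-5)) = 3/(4 - W) - 6/(-10) = 3/(4 - W) - 6*(-⅒) = 3/(4 - W) + ⅗ = ⅗ + 3/(4 - W))
√(159 + P(-1)) = √(159 + 3*(-9 - 1)/(5*(-4 - 1))) = √(159 + (⅗)*(-10)/(-5)) = √(159 + (⅗)*(-⅕)*(-10)) = √(159 + 6/5) = √(801/5) = 3*√445/5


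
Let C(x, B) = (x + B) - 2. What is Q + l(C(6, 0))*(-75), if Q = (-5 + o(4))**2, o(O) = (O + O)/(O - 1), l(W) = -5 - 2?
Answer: 4774/9 ≈ 530.44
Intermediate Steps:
C(x, B) = -2 + B + x (C(x, B) = (B + x) - 2 = -2 + B + x)
l(W) = -7
o(O) = 2*O/(-1 + O) (o(O) = (2*O)/(-1 + O) = 2*O/(-1 + O))
Q = 49/9 (Q = (-5 + 2*4/(-1 + 4))**2 = (-5 + 2*4/3)**2 = (-5 + 2*4*(1/3))**2 = (-5 + 8/3)**2 = (-7/3)**2 = 49/9 ≈ 5.4444)
Q + l(C(6, 0))*(-75) = 49/9 - 7*(-75) = 49/9 + 525 = 4774/9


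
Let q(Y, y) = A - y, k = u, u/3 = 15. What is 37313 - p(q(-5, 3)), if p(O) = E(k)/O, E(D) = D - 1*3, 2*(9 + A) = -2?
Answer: 485111/13 ≈ 37316.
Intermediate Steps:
A = -10 (A = -9 + (1/2)*(-2) = -9 - 1 = -10)
u = 45 (u = 3*15 = 45)
k = 45
q(Y, y) = -10 - y
E(D) = -3 + D (E(D) = D - 3 = -3 + D)
p(O) = 42/O (p(O) = (-3 + 45)/O = 42/O)
37313 - p(q(-5, 3)) = 37313 - 42/(-10 - 1*3) = 37313 - 42/(-10 - 3) = 37313 - 42/(-13) = 37313 - 42*(-1)/13 = 37313 - 1*(-42/13) = 37313 + 42/13 = 485111/13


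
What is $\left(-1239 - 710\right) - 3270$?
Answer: $-5219$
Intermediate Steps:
$\left(-1239 - 710\right) - 3270 = -1949 - 3270 = -5219$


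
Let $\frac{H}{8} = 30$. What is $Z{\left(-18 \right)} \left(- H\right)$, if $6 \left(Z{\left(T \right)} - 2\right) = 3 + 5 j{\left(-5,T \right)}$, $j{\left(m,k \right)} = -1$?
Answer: $-400$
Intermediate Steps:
$H = 240$ ($H = 8 \cdot 30 = 240$)
$Z{\left(T \right)} = \frac{5}{3}$ ($Z{\left(T \right)} = 2 + \frac{3 + 5 \left(-1\right)}{6} = 2 + \frac{3 - 5}{6} = 2 + \frac{1}{6} \left(-2\right) = 2 - \frac{1}{3} = \frac{5}{3}$)
$Z{\left(-18 \right)} \left(- H\right) = \frac{5 \left(\left(-1\right) 240\right)}{3} = \frac{5}{3} \left(-240\right) = -400$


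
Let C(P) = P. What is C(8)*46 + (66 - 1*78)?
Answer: 356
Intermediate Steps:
C(8)*46 + (66 - 1*78) = 8*46 + (66 - 1*78) = 368 + (66 - 78) = 368 - 12 = 356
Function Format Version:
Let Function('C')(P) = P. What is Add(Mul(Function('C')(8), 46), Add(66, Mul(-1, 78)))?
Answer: 356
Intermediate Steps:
Add(Mul(Function('C')(8), 46), Add(66, Mul(-1, 78))) = Add(Mul(8, 46), Add(66, Mul(-1, 78))) = Add(368, Add(66, -78)) = Add(368, -12) = 356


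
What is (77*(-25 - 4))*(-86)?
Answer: 192038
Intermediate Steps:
(77*(-25 - 4))*(-86) = (77*(-29))*(-86) = -2233*(-86) = 192038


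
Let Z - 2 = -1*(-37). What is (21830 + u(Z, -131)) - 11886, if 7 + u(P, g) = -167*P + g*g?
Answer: 20585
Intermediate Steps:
Z = 39 (Z = 2 - 1*(-37) = 2 + 37 = 39)
u(P, g) = -7 + g² - 167*P (u(P, g) = -7 + (-167*P + g*g) = -7 + (-167*P + g²) = -7 + (g² - 167*P) = -7 + g² - 167*P)
(21830 + u(Z, -131)) - 11886 = (21830 + (-7 + (-131)² - 167*39)) - 11886 = (21830 + (-7 + 17161 - 6513)) - 11886 = (21830 + 10641) - 11886 = 32471 - 11886 = 20585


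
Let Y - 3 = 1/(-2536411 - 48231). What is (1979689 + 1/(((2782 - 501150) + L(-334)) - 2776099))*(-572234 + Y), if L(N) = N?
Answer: -4794283012912042417352532/4232094103121 ≈ -1.1328e+12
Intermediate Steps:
Y = 7753925/2584642 (Y = 3 + 1/(-2536411 - 48231) = 3 + 1/(-2584642) = 3 - 1/2584642 = 7753925/2584642 ≈ 3.0000)
(1979689 + 1/(((2782 - 501150) + L(-334)) - 2776099))*(-572234 + Y) = (1979689 + 1/(((2782 - 501150) - 334) - 2776099))*(-572234 + 7753925/2584642) = (1979689 + 1/((-498368 - 334) - 2776099))*(-1479012276303/2584642) = (1979689 + 1/(-498702 - 2776099))*(-1479012276303/2584642) = (1979689 + 1/(-3274801))*(-1479012276303/2584642) = (1979689 - 1/3274801)*(-1479012276303/2584642) = (6483087516888/3274801)*(-1479012276303/2584642) = -4794283012912042417352532/4232094103121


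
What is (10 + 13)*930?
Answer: 21390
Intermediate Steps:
(10 + 13)*930 = 23*930 = 21390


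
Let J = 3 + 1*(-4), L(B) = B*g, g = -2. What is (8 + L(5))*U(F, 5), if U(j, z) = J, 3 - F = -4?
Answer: 2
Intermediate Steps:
F = 7 (F = 3 - 1*(-4) = 3 + 4 = 7)
L(B) = -2*B (L(B) = B*(-2) = -2*B)
J = -1 (J = 3 - 4 = -1)
U(j, z) = -1
(8 + L(5))*U(F, 5) = (8 - 2*5)*(-1) = (8 - 10)*(-1) = -2*(-1) = 2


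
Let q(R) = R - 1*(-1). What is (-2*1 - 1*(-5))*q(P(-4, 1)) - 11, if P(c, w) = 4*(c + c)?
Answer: -104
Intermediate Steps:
P(c, w) = 8*c (P(c, w) = 4*(2*c) = 8*c)
q(R) = 1 + R (q(R) = R + 1 = 1 + R)
(-2*1 - 1*(-5))*q(P(-4, 1)) - 11 = (-2*1 - 1*(-5))*(1 + 8*(-4)) - 11 = (-2 + 5)*(1 - 32) - 11 = 3*(-31) - 11 = -93 - 11 = -104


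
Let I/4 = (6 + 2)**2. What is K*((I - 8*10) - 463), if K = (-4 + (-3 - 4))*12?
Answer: 37884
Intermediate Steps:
I = 256 (I = 4*(6 + 2)**2 = 4*8**2 = 4*64 = 256)
K = -132 (K = (-4 - 7)*12 = -11*12 = -132)
K*((I - 8*10) - 463) = -132*((256 - 8*10) - 463) = -132*((256 - 80) - 463) = -132*(176 - 463) = -132*(-287) = 37884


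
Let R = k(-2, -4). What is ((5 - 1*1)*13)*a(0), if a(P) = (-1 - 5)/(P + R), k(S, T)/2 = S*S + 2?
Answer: -26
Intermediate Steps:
k(S, T) = 4 + 2*S² (k(S, T) = 2*(S*S + 2) = 2*(S² + 2) = 2*(2 + S²) = 4 + 2*S²)
R = 12 (R = 4 + 2*(-2)² = 4 + 2*4 = 4 + 8 = 12)
a(P) = -6/(12 + P) (a(P) = (-1 - 5)/(P + 12) = -6/(12 + P))
((5 - 1*1)*13)*a(0) = ((5 - 1*1)*13)*(-6/(12 + 0)) = ((5 - 1)*13)*(-6/12) = (4*13)*(-6*1/12) = 52*(-½) = -26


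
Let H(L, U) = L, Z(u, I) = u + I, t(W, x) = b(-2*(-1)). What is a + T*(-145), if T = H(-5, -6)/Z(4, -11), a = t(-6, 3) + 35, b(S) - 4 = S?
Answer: -438/7 ≈ -62.571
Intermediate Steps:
b(S) = 4 + S
t(W, x) = 6 (t(W, x) = 4 - 2*(-1) = 4 + 2 = 6)
a = 41 (a = 6 + 35 = 41)
Z(u, I) = I + u
T = 5/7 (T = -5/(-11 + 4) = -5/(-7) = -5*(-⅐) = 5/7 ≈ 0.71429)
a + T*(-145) = 41 + (5/7)*(-145) = 41 - 725/7 = -438/7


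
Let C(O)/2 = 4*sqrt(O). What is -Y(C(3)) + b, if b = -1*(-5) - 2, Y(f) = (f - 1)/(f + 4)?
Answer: 83/44 + 5*sqrt(3)/22 ≈ 2.2800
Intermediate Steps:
C(O) = 8*sqrt(O) (C(O) = 2*(4*sqrt(O)) = 8*sqrt(O))
Y(f) = (-1 + f)/(4 + f)
b = 3 (b = 5 - 2 = 3)
-Y(C(3)) + b = -(-1 + 8*sqrt(3))/(4 + 8*sqrt(3)) + 3 = 3 - (-1 + 8*sqrt(3))/(4 + 8*sqrt(3))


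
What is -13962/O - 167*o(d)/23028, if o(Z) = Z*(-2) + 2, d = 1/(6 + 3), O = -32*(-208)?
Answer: -27994589/13264128 ≈ -2.1105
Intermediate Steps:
O = 6656
d = ⅑ (d = 1/9 = ⅑ ≈ 0.11111)
o(Z) = 2 - 2*Z (o(Z) = -2*Z + 2 = 2 - 2*Z)
-13962/O - 167*o(d)/23028 = -13962/6656 - 167*(2 - 2*⅑)/23028 = -13962*1/6656 - 167*(2 - 2/9)*(1/23028) = -537/256 - 167*16/9*(1/23028) = -537/256 - 2672/9*1/23028 = -537/256 - 668/51813 = -27994589/13264128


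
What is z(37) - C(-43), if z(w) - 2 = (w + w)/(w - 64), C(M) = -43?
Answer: 1141/27 ≈ 42.259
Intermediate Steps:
z(w) = 2 + 2*w/(-64 + w) (z(w) = 2 + (w + w)/(w - 64) = 2 + (2*w)/(-64 + w) = 2 + 2*w/(-64 + w))
z(37) - C(-43) = 4*(-32 + 37)/(-64 + 37) - 1*(-43) = 4*5/(-27) + 43 = 4*(-1/27)*5 + 43 = -20/27 + 43 = 1141/27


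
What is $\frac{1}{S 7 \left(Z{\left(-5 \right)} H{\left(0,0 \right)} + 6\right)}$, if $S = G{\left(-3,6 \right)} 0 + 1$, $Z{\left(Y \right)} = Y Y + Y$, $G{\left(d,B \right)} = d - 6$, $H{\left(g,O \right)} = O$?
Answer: $\frac{1}{42} \approx 0.02381$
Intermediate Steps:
$G{\left(d,B \right)} = -6 + d$ ($G{\left(d,B \right)} = d - 6 = -6 + d$)
$Z{\left(Y \right)} = Y + Y^{2}$ ($Z{\left(Y \right)} = Y^{2} + Y = Y + Y^{2}$)
$S = 1$ ($S = \left(-6 - 3\right) 0 + 1 = \left(-9\right) 0 + 1 = 0 + 1 = 1$)
$\frac{1}{S 7 \left(Z{\left(-5 \right)} H{\left(0,0 \right)} + 6\right)} = \frac{1}{1 \cdot 7 \left(- 5 \left(1 - 5\right) 0 + 6\right)} = \frac{1}{7 \left(\left(-5\right) \left(-4\right) 0 + 6\right)} = \frac{1}{7 \left(20 \cdot 0 + 6\right)} = \frac{1}{7 \left(0 + 6\right)} = \frac{1}{7 \cdot 6} = \frac{1}{42}$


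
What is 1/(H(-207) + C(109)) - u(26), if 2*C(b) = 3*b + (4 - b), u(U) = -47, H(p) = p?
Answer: 4511/96 ≈ 46.990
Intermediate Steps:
C(b) = 2 + b (C(b) = (3*b + (4 - b))/2 = (4 + 2*b)/2 = 2 + b)
1/(H(-207) + C(109)) - u(26) = 1/(-207 + (2 + 109)) - 1*(-47) = 1/(-207 + 111) + 47 = 1/(-96) + 47 = -1/96 + 47 = 4511/96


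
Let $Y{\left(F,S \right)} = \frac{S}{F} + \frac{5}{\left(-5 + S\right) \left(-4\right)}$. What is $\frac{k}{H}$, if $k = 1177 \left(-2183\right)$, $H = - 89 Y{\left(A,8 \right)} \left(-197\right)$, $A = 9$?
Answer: $- \frac{92498076}{298061} \approx -310.33$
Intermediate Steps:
$Y{\left(F,S \right)} = \frac{5}{20 - 4 S} + \frac{S}{F}$ ($Y{\left(F,S \right)} = \frac{S}{F} + \frac{5}{20 - 4 S} = \frac{5}{20 - 4 S} + \frac{S}{F}$)
$H = \frac{298061}{36}$ ($H = - 89 \frac{8^{2} - 40 - \frac{45}{4}}{9 \left(-5 + 8\right)} \left(-197\right) = - 89 \frac{64 - 40 - \frac{45}{4}}{9 \cdot 3} \left(-197\right) = - 89 \cdot \frac{1}{9} \cdot \frac{1}{3} \cdot \frac{51}{4} \left(-197\right) = \left(-89\right) \frac{17}{36} \left(-197\right) = \left(- \frac{1513}{36}\right) \left(-197\right) = \frac{298061}{36} \approx 8279.5$)
$k = -2569391$
$\frac{k}{H} = - \frac{2569391}{\frac{298061}{36}} = \left(-2569391\right) \frac{36}{298061} = - \frac{92498076}{298061}$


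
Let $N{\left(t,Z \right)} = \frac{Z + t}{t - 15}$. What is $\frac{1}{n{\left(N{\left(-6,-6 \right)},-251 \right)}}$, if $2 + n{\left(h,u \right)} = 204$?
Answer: $\frac{1}{202} \approx 0.0049505$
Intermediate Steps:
$N{\left(t,Z \right)} = \frac{Z + t}{-15 + t}$
$n{\left(h,u \right)} = 202$ ($n{\left(h,u \right)} = -2 + 204 = 202$)
$\frac{1}{n{\left(N{\left(-6,-6 \right)},-251 \right)}} = \frac{1}{202}$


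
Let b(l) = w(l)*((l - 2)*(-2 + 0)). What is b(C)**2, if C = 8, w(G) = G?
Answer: 9216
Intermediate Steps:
b(l) = l*(4 - 2*l) (b(l) = l*((l - 2)*(-2 + 0)) = l*((-2 + l)*(-2)) = l*(4 - 2*l))
b(C)**2 = (2*8*(2 - 1*8))**2 = (2*8*(2 - 8))**2 = (2*8*(-6))**2 = (-96)**2 = 9216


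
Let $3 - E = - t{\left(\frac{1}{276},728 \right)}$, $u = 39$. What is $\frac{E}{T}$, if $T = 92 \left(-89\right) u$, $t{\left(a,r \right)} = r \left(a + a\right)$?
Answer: $- \frac{571}{22033908} \approx -2.5915 \cdot 10^{-5}$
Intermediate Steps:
$t{\left(a,r \right)} = 2 a r$ ($t{\left(a,r \right)} = r 2 a = 2 a r$)
$T = -319332$ ($T = 92 \left(-89\right) 39 = \left(-8188\right) 39 = -319332$)
$E = \frac{571}{69}$ ($E = 3 - - \frac{2 \cdot 728}{276} = 3 - \left(-1\right) \frac{364}{69} = 3 - - \frac{364}{69} = 3 + \frac{364}{69} = \frac{571}{69} \approx 8.2754$)
$\frac{E}{T} = \frac{571}{69 \left(-319332\right)} = \frac{571}{69} \left(- \frac{1}{319332}\right) = - \frac{571}{22033908}$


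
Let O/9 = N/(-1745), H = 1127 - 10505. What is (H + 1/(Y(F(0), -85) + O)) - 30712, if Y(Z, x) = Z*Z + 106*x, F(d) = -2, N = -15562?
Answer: -624418268825/15575412 ≈ -40090.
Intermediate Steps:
H = -9378
O = 140058/1745 (O = 9*(-15562/(-1745)) = 9*(-15562*(-1/1745)) = 9*(15562/1745) = 140058/1745 ≈ 80.262)
Y(Z, x) = Z² + 106*x
(H + 1/(Y(F(0), -85) + O)) - 30712 = (-9378 + 1/(((-2)² + 106*(-85)) + 140058/1745)) - 30712 = (-9378 + 1/((4 - 9010) + 140058/1745)) - 30712 = (-9378 + 1/(-9006 + 140058/1745)) - 30712 = (-9378 + 1/(-15575412/1745)) - 30712 = (-9378 - 1745/15575412) - 30712 = -146066215481/15575412 - 30712 = -624418268825/15575412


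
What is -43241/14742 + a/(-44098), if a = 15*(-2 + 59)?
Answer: -479861507/162523179 ≈ -2.9526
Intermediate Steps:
a = 855 (a = 15*57 = 855)
-43241/14742 + a/(-44098) = -43241/14742 + 855/(-44098) = -43241*1/14742 + 855*(-1/44098) = -43241/14742 - 855/44098 = -479861507/162523179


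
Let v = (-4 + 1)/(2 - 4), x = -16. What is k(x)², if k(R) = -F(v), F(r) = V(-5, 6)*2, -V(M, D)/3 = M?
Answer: 900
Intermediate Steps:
V(M, D) = -3*M
v = 3/2 (v = -3/(-2) = -3*(-½) = 3/2 ≈ 1.5000)
F(r) = 30 (F(r) = -3*(-5)*2 = 15*2 = 30)
k(R) = -30 (k(R) = -1*30 = -30)
k(x)² = (-30)² = 900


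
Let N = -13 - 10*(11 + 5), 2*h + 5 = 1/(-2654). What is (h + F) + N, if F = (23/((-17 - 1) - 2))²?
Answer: -92453517/530800 ≈ -174.18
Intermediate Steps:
h = -13271/5308 (h = -5/2 + (½)/(-2654) = -5/2 + (½)*(-1/2654) = -5/2 - 1/5308 = -13271/5308 ≈ -2.5002)
N = -173 (N = -13 - 10*16 = -13 - 160 = -173)
F = 529/400 (F = (23/(-18 - 2))² = (23/(-20))² = (23*(-1/20))² = (-23/20)² = 529/400 ≈ 1.3225)
(h + F) + N = (-13271/5308 + 529/400) - 173 = -625117/530800 - 173 = -92453517/530800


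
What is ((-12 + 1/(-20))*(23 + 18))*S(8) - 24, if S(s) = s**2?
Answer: -158216/5 ≈ -31643.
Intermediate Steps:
((-12 + 1/(-20))*(23 + 18))*S(8) - 24 = ((-12 + 1/(-20))*(23 + 18))*8**2 - 24 = ((-12 - 1/20)*41)*64 - 24 = -241/20*41*64 - 24 = -9881/20*64 - 24 = -158096/5 - 24 = -158216/5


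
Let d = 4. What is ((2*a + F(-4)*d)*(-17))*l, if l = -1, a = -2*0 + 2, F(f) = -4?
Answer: -204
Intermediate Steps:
a = 2 (a = 0 + 2 = 2)
((2*a + F(-4)*d)*(-17))*l = ((2*2 - 4*4)*(-17))*(-1) = ((4 - 16)*(-17))*(-1) = -12*(-17)*(-1) = 204*(-1) = -204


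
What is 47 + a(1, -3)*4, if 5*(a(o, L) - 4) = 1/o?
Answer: 319/5 ≈ 63.800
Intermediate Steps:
a(o, L) = 4 + 1/(5*o)
47 + a(1, -3)*4 = 47 + (4 + (⅕)/1)*4 = 47 + (4 + (⅕)*1)*4 = 47 + (4 + ⅕)*4 = 47 + (21/5)*4 = 47 + 84/5 = 319/5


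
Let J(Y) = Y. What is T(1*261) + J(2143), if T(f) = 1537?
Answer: 3680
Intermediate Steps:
T(1*261) + J(2143) = 1537 + 2143 = 3680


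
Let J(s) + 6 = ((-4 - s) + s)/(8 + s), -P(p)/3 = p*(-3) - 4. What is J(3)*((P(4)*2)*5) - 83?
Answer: -34513/11 ≈ -3137.5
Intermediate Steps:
P(p) = 12 + 9*p (P(p) = -3*(p*(-3) - 4) = -3*(-3*p - 4) = -3*(-4 - 3*p) = 12 + 9*p)
J(s) = -6 - 4/(8 + s) (J(s) = -6 + ((-4 - s) + s)/(8 + s) = -6 - 4/(8 + s))
J(3)*((P(4)*2)*5) - 83 = (2*(-26 - 3*3)/(8 + 3))*(((12 + 9*4)*2)*5) - 83 = (2*(-26 - 9)/11)*(((12 + 36)*2)*5) - 83 = (2*(1/11)*(-35))*((48*2)*5) - 83 = -6720*5/11 - 83 = -70/11*480 - 83 = -33600/11 - 83 = -34513/11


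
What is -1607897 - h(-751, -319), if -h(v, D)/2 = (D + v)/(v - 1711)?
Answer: -1979320137/1231 ≈ -1.6079e+6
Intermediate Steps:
h(v, D) = -2*(D + v)/(-1711 + v) (h(v, D) = -2*(D + v)/(v - 1711) = -2*(D + v)/(-1711 + v))
-1607897 - h(-751, -319) = -1607897 - 2*(-1*(-319) - 1*(-751))/(-1711 - 751) = -1607897 - 2*(319 + 751)/(-2462) = -1607897 - 2*(-1)*1070/2462 = -1607897 - 1*(-1070/1231) = -1607897 + 1070/1231 = -1979320137/1231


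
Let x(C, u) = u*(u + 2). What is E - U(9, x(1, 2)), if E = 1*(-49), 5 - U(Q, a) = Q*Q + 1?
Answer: 28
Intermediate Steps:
x(C, u) = u*(2 + u)
U(Q, a) = 4 - Q² (U(Q, a) = 5 - (Q*Q + 1) = 5 - (Q² + 1) = 5 - (1 + Q²) = 5 + (-1 - Q²) = 4 - Q²)
E = -49
E - U(9, x(1, 2)) = -49 - (4 - 1*9²) = -49 - (4 - 1*81) = -49 - (4 - 81) = -49 - 1*(-77) = -49 + 77 = 28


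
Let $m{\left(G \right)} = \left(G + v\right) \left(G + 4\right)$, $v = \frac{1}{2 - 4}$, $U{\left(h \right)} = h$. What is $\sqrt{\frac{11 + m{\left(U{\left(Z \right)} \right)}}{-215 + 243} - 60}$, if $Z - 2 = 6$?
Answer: $\frac{i \sqrt{11053}}{14} \approx 7.5095 i$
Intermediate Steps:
$Z = 8$ ($Z = 2 + 6 = 8$)
$v = - \frac{1}{2}$ ($v = \frac{1}{-2} = - \frac{1}{2} \approx -0.5$)
$m{\left(G \right)} = \left(4 + G\right) \left(- \frac{1}{2} + G\right)$ ($m{\left(G \right)} = \left(G - \frac{1}{2}\right) \left(G + 4\right) = \left(- \frac{1}{2} + G\right) \left(4 + G\right) = \left(4 + G\right) \left(- \frac{1}{2} + G\right)$)
$\sqrt{\frac{11 + m{\left(U{\left(Z \right)} \right)}}{-215 + 243} - 60} = \sqrt{\frac{11 + \left(-2 + 8^{2} + \frac{7}{2} \cdot 8\right)}{-215 + 243} - 60} = \sqrt{\frac{11 + \left(-2 + 64 + 28\right)}{28} - 60} = \sqrt{\left(11 + 90\right) \frac{1}{28} - 60} = \sqrt{101 \cdot \frac{1}{28} - 60} = \sqrt{\frac{101}{28} - 60} = \sqrt{- \frac{1579}{28}} = \frac{i \sqrt{11053}}{14}$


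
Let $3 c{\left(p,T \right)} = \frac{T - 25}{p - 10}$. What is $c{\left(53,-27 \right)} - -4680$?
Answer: $\frac{603668}{129} \approx 4679.6$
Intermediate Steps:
$c{\left(p,T \right)} = \frac{-25 + T}{3 \left(-10 + p\right)}$ ($c{\left(p,T \right)} = \frac{\left(T - 25\right) \frac{1}{p - 10}}{3} = \frac{\left(-25 + T\right) \frac{1}{-10 + p}}{3} = \frac{\frac{1}{-10 + p} \left(-25 + T\right)}{3} = \frac{-25 + T}{3 \left(-10 + p\right)}$)
$c{\left(53,-27 \right)} - -4680 = \frac{-25 - 27}{3 \left(-10 + 53\right)} - -4680 = \frac{1}{3} \cdot \frac{1}{43} \left(-52\right) + 4680 = - \frac{52}{129} + 4680 = \frac{603668}{129}$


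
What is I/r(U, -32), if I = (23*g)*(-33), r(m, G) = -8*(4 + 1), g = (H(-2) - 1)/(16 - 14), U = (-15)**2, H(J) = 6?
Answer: 759/16 ≈ 47.438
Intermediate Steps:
U = 225
g = 5/2 (g = (6 - 1)/(16 - 14) = 5/2 ≈ 2.5000)
r(m, G) = -40 (r(m, G) = -8*5 = -40)
I = -3795/2 (I = (23*(5/2))*(-33) = (115/2)*(-33) = -3795/2 ≈ -1897.5)
I/r(U, -32) = -3795/2/(-40) = -3795/2*(-1/40) = 759/16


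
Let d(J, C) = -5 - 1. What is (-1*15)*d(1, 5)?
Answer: 90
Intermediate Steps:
d(J, C) = -6
(-1*15)*d(1, 5) = -1*15*(-6) = -15*(-6) = 90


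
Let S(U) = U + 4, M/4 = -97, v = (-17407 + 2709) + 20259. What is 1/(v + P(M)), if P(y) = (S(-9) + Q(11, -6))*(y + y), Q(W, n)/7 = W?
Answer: -1/50311 ≈ -1.9876e-5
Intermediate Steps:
v = 5561 (v = -14698 + 20259 = 5561)
Q(W, n) = 7*W
M = -388 (M = 4*(-97) = -388)
S(U) = 4 + U
P(y) = 144*y (P(y) = ((4 - 9) + 7*11)*(y + y) = (-5 + 77)*(2*y) = 72*(2*y) = 144*y)
1/(v + P(M)) = 1/(5561 + 144*(-388)) = 1/(5561 - 55872) = 1/(-50311) = -1/50311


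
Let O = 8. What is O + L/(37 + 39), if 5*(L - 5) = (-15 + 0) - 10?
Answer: 8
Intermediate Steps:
L = 0 (L = 5 + ((-15 + 0) - 10)/5 = 5 + (-15 - 10)/5 = 5 + (1/5)*(-25) = 5 - 5 = 0)
O + L/(37 + 39) = 8 + 0/(37 + 39) = 8 + 0/76 = 8 + (1/76)*0 = 8 + 0 = 8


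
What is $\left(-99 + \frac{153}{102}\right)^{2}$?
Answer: $\frac{38025}{4} \approx 9506.3$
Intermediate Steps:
$\left(-99 + \frac{153}{102}\right)^{2} = \left(-99 + 153 \cdot \frac{1}{102}\right)^{2} = \left(-99 + \frac{3}{2}\right)^{2} = \left(- \frac{195}{2}\right)^{2} = \frac{38025}{4}$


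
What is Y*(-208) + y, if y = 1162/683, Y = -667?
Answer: 94757850/683 ≈ 1.3874e+5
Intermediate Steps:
y = 1162/683 (y = 1162*(1/683) = 1162/683 ≈ 1.7013)
Y*(-208) + y = -667*(-208) + 1162/683 = 138736 + 1162/683 = 94757850/683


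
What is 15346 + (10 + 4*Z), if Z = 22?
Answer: 15444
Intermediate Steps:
15346 + (10 + 4*Z) = 15346 + (10 + 4*22) = 15346 + (10 + 88) = 15346 + 98 = 15444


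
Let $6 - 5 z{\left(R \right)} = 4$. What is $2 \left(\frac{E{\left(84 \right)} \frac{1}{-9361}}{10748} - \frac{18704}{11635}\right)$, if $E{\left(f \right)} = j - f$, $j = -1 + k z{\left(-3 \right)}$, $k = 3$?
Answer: $- \frac{1881846396699}{585310472890} \approx -3.2151$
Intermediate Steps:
$z{\left(R \right)} = \frac{2}{5}$ ($z{\left(R \right)} = \frac{6}{5} - \frac{4}{5} = \frac{2}{5}$)
$j = \frac{1}{5}$ ($j = -1 + 3 \cdot \frac{2}{5} = -1 + \frac{6}{5} = \frac{1}{5} \approx 0.2$)
$E{\left(f \right)} = \frac{1}{5} - f$
$2 \left(\frac{E{\left(84 \right)} \frac{1}{-9361}}{10748} - \frac{18704}{11635}\right) = 2 \left(\frac{\left(\frac{1}{5} - 84\right) \frac{1}{-9361}}{10748} - \frac{18704}{11635}\right) = 2 \left(\left(\frac{1}{5} - 84\right) \left(- \frac{1}{9361}\right) \frac{1}{10748} - \frac{18704}{11635}\right) = 2 \left(\left(- \frac{419}{5}\right) \left(- \frac{1}{9361}\right) \frac{1}{10748} - \frac{18704}{11635}\right) = 2 \left(\frac{419}{46805} \cdot \frac{1}{10748} - \frac{18704}{11635}\right) = 2 \left(\frac{419}{503060140} - \frac{18704}{11635}\right) = 2 \left(- \frac{1881846396699}{1170620945780}\right) = - \frac{1881846396699}{585310472890}$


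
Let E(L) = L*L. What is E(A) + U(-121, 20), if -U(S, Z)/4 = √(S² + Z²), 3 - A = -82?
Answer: 7225 - 52*√89 ≈ 6734.4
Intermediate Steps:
A = 85 (A = 3 - 1*(-82) = 3 + 82 = 85)
U(S, Z) = -4*√(S² + Z²)
E(L) = L²
E(A) + U(-121, 20) = 85² - 4*√((-121)² + 20²) = 7225 - 4*√(14641 + 400) = 7225 - 52*√89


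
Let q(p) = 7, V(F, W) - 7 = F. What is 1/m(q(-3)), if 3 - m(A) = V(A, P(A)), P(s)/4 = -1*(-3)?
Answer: -1/11 ≈ -0.090909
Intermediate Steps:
P(s) = 12 (P(s) = 4*(-1*(-3)) = 4*3 = 12)
V(F, W) = 7 + F
m(A) = -4 - A (m(A) = 3 - (7 + A) = 3 + (-7 - A) = -4 - A)
1/m(q(-3)) = 1/(-4 - 1*7) = 1/(-4 - 7) = 1/(-11) = -1/11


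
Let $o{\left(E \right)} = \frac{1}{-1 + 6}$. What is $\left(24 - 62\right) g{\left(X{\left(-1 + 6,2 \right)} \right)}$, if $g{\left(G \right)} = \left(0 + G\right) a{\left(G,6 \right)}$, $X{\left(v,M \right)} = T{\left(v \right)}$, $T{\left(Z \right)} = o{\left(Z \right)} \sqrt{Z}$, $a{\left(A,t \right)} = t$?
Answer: $- \frac{228 \sqrt{5}}{5} \approx -101.96$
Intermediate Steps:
$o{\left(E \right)} = \frac{1}{5}$
$T{\left(Z \right)} = \frac{\sqrt{Z}}{5}$
$X{\left(v,M \right)} = \frac{\sqrt{v}}{5}$
$g{\left(G \right)} = 6 G$ ($g{\left(G \right)} = \left(0 + G\right) 6 = G 6 = 6 G$)
$\left(24 - 62\right) g{\left(X{\left(-1 + 6,2 \right)} \right)} = \left(24 - 62\right) 6 \frac{\sqrt{-1 + 6}}{5} = - 38 \cdot 6 \frac{\sqrt{5}}{5} = - 38 \frac{6 \sqrt{5}}{5} = - \frac{228 \sqrt{5}}{5}$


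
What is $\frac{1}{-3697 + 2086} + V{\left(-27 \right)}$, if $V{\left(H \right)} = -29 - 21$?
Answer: $- \frac{80551}{1611} \approx -50.001$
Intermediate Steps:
$V{\left(H \right)} = -50$
$\frac{1}{-3697 + 2086} + V{\left(-27 \right)} = \frac{1}{-3697 + 2086} - 50 = \frac{1}{-1611} - 50 = - \frac{1}{1611} - 50 = - \frac{80551}{1611}$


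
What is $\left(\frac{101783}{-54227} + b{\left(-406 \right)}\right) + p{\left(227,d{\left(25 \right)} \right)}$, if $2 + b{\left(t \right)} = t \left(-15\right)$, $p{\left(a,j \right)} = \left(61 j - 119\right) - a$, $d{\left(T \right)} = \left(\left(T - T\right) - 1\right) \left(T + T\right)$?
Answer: $\frac{145877301}{54227} \approx 2690.1$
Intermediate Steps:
$d{\left(T \right)} = - 2 T$ ($d{\left(T \right)} = \left(0 - 1\right) 2 T = - 2 T$)
$p{\left(a,j \right)} = -119 - a + 61 j$ ($p{\left(a,j \right)} = \left(-119 + 61 j\right) - a = -119 - a + 61 j$)
$b{\left(t \right)} = -2 - 15 t$ ($b{\left(t \right)} = -2 + t \left(-15\right) = -2 - 15 t$)
$\left(\frac{101783}{-54227} + b{\left(-406 \right)}\right) + p{\left(227,d{\left(25 \right)} \right)} = \left(\frac{101783}{-54227} - -6088\right) - \left(346 - \left(-122\right) 25\right) = \left(101783 \left(- \frac{1}{54227}\right) + \left(-2 + 6090\right)\right) - 3396 = \left(- \frac{101783}{54227} + 6088\right) - 3396 = \frac{330032193}{54227} - 3396 = \frac{145877301}{54227}$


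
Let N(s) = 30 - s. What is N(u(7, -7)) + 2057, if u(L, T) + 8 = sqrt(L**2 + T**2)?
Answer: 2095 - 7*sqrt(2) ≈ 2085.1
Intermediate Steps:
u(L, T) = -8 + sqrt(L**2 + T**2)
N(u(7, -7)) + 2057 = (30 - (-8 + sqrt(7**2 + (-7)**2))) + 2057 = (30 - (-8 + sqrt(49 + 49))) + 2057 = (30 - (-8 + sqrt(98))) + 2057 = (30 - (-8 + 7*sqrt(2))) + 2057 = (30 + (8 - 7*sqrt(2))) + 2057 = (38 - 7*sqrt(2)) + 2057 = 2095 - 7*sqrt(2)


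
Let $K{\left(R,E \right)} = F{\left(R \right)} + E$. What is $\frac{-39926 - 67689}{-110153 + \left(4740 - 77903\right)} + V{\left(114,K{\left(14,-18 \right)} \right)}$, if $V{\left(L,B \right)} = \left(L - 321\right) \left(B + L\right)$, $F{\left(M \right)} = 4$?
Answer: $- \frac{3794533585}{183316} \approx -20699.0$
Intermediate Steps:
$K{\left(R,E \right)} = 4 + E$
$V{\left(L,B \right)} = \left(-321 + L\right) \left(B + L\right)$
$\frac{-39926 - 67689}{-110153 + \left(4740 - 77903\right)} + V{\left(114,K{\left(14,-18 \right)} \right)} = \frac{-39926 - 67689}{-110153 + \left(4740 - 77903\right)} + \left(114^{2} - 321 \left(4 - 18\right) - 36594 + \left(4 - 18\right) 114\right) = - \frac{107615}{-110153 + \left(4740 - 77903\right)} - 20700 = - \frac{107615}{-110153 - 73163} + \left(12996 + 4494 - 36594 - 1596\right) = - \frac{107615}{-183316} - 20700 = \left(-107615\right) \left(- \frac{1}{183316}\right) - 20700 = \frac{107615}{183316} - 20700 = - \frac{3794533585}{183316}$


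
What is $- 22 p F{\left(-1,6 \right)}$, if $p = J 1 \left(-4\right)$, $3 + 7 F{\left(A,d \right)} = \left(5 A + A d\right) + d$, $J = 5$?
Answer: $- \frac{3520}{7} \approx -502.86$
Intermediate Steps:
$F{\left(A,d \right)} = - \frac{3}{7} + \frac{d}{7} + \frac{5 A}{7} + \frac{A d}{7}$ ($F{\left(A,d \right)} = - \frac{3}{7} + \frac{\left(5 A + A d\right) + d}{7} = - \frac{3}{7} + \frac{d + 5 A + A d}{7} = - \frac{3}{7} + \left(\frac{d}{7} + \frac{5 A}{7} + \frac{A d}{7}\right) = - \frac{3}{7} + \frac{d}{7} + \frac{5 A}{7} + \frac{A d}{7}$)
$p = -20$ ($p = 5 \cdot 1 \left(-4\right) = 5 \left(-4\right) = -20$)
$- 22 p F{\left(-1,6 \right)} = \left(-22\right) \left(-20\right) \left(- \frac{3}{7} + \frac{1}{7} \cdot 6 + \frac{5}{7} \left(-1\right) + \frac{1}{7} \left(-1\right) 6\right) = 440 \left(- \frac{3}{7} + \frac{6}{7} - \frac{5}{7} - \frac{6}{7}\right) = 440 \left(- \frac{8}{7}\right) = - \frac{3520}{7}$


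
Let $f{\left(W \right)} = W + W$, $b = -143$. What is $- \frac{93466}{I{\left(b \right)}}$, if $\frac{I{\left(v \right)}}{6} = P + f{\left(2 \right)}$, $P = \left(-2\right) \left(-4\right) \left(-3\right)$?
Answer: $\frac{46733}{60} \approx 778.88$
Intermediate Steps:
$f{\left(W \right)} = 2 W$
$P = -24$ ($P = 8 \left(-3\right) = -24$)
$I{\left(v \right)} = -120$ ($I{\left(v \right)} = 6 \left(-24 + 2 \cdot 2\right) = 6 \left(-24 + 4\right) = 6 \left(-20\right) = -120$)
$- \frac{93466}{I{\left(b \right)}} = - \frac{93466}{-120} = \left(-93466\right) \left(- \frac{1}{120}\right) = \frac{46733}{60}$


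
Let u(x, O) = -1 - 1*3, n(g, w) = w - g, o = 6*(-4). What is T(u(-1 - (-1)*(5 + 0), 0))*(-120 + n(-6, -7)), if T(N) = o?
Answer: 2904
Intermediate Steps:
o = -24
u(x, O) = -4 (u(x, O) = -1 - 3 = -4)
T(N) = -24
T(u(-1 - (-1)*(5 + 0), 0))*(-120 + n(-6, -7)) = -24*(-120 + (-7 - 1*(-6))) = -24*(-120 + (-7 + 6)) = -24*(-120 - 1) = -24*(-121) = 2904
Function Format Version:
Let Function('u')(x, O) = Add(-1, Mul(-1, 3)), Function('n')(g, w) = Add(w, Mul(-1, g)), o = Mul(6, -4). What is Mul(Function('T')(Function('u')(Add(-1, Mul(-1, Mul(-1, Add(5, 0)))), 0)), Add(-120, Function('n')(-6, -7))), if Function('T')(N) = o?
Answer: 2904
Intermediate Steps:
o = -24
Function('u')(x, O) = -4 (Function('u')(x, O) = Add(-1, -3) = -4)
Function('T')(N) = -24
Mul(Function('T')(Function('u')(Add(-1, Mul(-1, Mul(-1, Add(5, 0)))), 0)), Add(-120, Function('n')(-6, -7))) = Mul(-24, Add(-120, Add(-7, Mul(-1, -6)))) = Mul(-24, Add(-120, Add(-7, 6))) = Mul(-24, Add(-120, -1)) = Mul(-24, -121) = 2904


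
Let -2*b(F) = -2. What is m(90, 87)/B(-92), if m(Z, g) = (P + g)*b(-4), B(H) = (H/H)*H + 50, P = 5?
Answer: -46/21 ≈ -2.1905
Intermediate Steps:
B(H) = 50 + H (B(H) = 1*H + 50 = H + 50 = 50 + H)
b(F) = 1 (b(F) = -½*(-2) = 1)
m(Z, g) = 5 + g (m(Z, g) = (5 + g)*1 = 5 + g)
m(90, 87)/B(-92) = (5 + 87)/(50 - 92) = 92/(-42) = 92*(-1/42) = -46/21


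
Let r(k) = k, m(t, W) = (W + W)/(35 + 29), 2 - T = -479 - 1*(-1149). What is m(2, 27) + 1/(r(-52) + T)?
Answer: 1213/1440 ≈ 0.84236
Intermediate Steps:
T = -668 (T = 2 - (-479 - 1*(-1149)) = 2 - (-479 + 1149) = 2 - 1*670 = 2 - 670 = -668)
m(t, W) = W/32 (m(t, W) = (2*W)/64 = (2*W)*(1/64) = W/32)
m(2, 27) + 1/(r(-52) + T) = (1/32)*27 + 1/(-52 - 668) = 27/32 + 1/(-720) = 27/32 - 1/720 = 1213/1440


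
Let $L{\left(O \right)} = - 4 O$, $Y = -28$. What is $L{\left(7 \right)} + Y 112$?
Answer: $-3164$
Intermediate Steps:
$L{\left(7 \right)} + Y 112 = \left(-4\right) 7 - 3136 = -28 - 3136 = -3164$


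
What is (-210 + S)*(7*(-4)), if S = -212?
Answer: 11816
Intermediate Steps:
(-210 + S)*(7*(-4)) = (-210 - 212)*(7*(-4)) = -422*(-28) = 11816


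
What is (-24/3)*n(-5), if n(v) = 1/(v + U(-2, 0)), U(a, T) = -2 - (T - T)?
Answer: 8/7 ≈ 1.1429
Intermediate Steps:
U(a, T) = -2 (U(a, T) = -2 - 1*0 = -2 + 0 = -2)
n(v) = 1/(-2 + v) (n(v) = 1/(v - 2) = 1/(-2 + v))
(-24/3)*n(-5) = (-24/3)/(-2 - 5) = ((⅓)*(-24))/(-7) = -8*(-⅐) = 8/7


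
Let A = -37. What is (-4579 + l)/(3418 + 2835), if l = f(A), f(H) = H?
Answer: -4616/6253 ≈ -0.73821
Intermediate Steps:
l = -37
(-4579 + l)/(3418 + 2835) = (-4579 - 37)/(3418 + 2835) = -4616/6253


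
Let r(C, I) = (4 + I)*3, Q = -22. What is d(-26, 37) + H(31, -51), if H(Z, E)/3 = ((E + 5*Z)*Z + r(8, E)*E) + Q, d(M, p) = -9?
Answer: 31170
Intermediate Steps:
r(C, I) = 12 + 3*I
H(Z, E) = -66 + 3*E*(12 + 3*E) + 3*Z*(E + 5*Z) (H(Z, E) = 3*(((E + 5*Z)*Z + (12 + 3*E)*E) - 22) = 3*((Z*(E + 5*Z) + E*(12 + 3*E)) - 22) = 3*((E*(12 + 3*E) + Z*(E + 5*Z)) - 22) = 3*(-22 + E*(12 + 3*E) + Z*(E + 5*Z)) = -66 + 3*E*(12 + 3*E) + 3*Z*(E + 5*Z))
d(-26, 37) + H(31, -51) = -9 + (-66 + 15*31**2 + 3*(-51)*31 + 9*(-51)*(4 - 51)) = -9 + (-66 + 15*961 - 4743 + 9*(-51)*(-47)) = -9 + (-66 + 14415 - 4743 + 21573) = -9 + 31179 = 31170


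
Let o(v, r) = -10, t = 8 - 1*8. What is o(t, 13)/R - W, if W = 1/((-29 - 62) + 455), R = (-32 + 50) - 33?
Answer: 725/1092 ≈ 0.66392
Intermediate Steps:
t = 0 (t = 8 - 8 = 0)
R = -15 (R = 18 - 33 = -15)
W = 1/364 (W = 1/(-91 + 455) = 1/364 ≈ 0.0027473)
o(t, 13)/R - W = -10/(-15) - 1*1/364 = -10*(-1/15) - 1/364 = ⅔ - 1/364 = 725/1092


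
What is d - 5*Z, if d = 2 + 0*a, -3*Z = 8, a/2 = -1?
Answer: 46/3 ≈ 15.333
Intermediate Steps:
a = -2 (a = 2*(-1) = -2)
Z = -8/3 (Z = -⅓*8 = -8/3 ≈ -2.6667)
d = 2 (d = 2 + 0*(-2) = 2 + 0 = 2)
d - 5*Z = 2 - 5*(-8/3) = 2 + 40/3 = 46/3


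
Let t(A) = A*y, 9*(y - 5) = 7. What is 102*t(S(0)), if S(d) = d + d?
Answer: 0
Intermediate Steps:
y = 52/9 (y = 5 + (1/9)*7 = 5 + 7/9 = 52/9 ≈ 5.7778)
S(d) = 2*d
t(A) = 52*A/9 (t(A) = A*(52/9) = 52*A/9)
102*t(S(0)) = 102*(52*(2*0)/9) = 102*((52/9)*0) = 102*0 = 0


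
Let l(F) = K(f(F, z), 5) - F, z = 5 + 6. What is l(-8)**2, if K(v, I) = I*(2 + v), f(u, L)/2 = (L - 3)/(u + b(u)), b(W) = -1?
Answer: 6724/81 ≈ 83.012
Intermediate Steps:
z = 11
f(u, L) = 2*(-3 + L)/(-1 + u) (f(u, L) = 2*((L - 3)/(u - 1)) = 2*((-3 + L)/(-1 + u)) = 2*(-3 + L)/(-1 + u))
l(F) = 10 - F + 80/(-1 + F) (l(F) = 5*(2 + 2*(-3 + 11)/(-1 + F)) - F = 5*(2 + 2*8/(-1 + F)) - F = 5*(2 + 16/(-1 + F)) - F = (10 + 80/(-1 + F)) - F = 10 - F + 80/(-1 + F))
l(-8)**2 = ((70 - 1*(-8)**2 + 11*(-8))/(-1 - 8))**2 = ((70 - 1*64 - 88)/(-9))**2 = (-(70 - 64 - 88)/9)**2 = (-1/9*(-82))**2 = (82/9)**2 = 6724/81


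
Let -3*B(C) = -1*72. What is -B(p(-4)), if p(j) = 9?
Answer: -24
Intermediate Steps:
B(C) = 24 (B(C) = -(-1)*72/3 = -⅓*(-72) = 24)
-B(p(-4)) = -1*24 = -24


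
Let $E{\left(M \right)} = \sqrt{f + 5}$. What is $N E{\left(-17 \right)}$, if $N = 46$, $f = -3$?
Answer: $46 \sqrt{2} \approx 65.054$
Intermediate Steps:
$E{\left(M \right)} = \sqrt{2}$ ($E{\left(M \right)} = \sqrt{-3 + 5} = \sqrt{2}$)
$N E{\left(-17 \right)} = 46 \sqrt{2}$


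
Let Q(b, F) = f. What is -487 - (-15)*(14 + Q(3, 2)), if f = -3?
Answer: -322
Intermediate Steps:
Q(b, F) = -3
-487 - (-15)*(14 + Q(3, 2)) = -487 - (-15)*(14 - 3) = -487 - (-15)*11 = -487 - 1*(-165) = -487 + 165 = -322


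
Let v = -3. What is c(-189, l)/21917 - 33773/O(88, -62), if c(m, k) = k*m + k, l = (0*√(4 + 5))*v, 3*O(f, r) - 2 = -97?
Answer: 101319/95 ≈ 1066.5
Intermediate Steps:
O(f, r) = -95/3 (O(f, r) = ⅔ + (⅓)*(-97) = ⅔ - 97/3 = -95/3)
l = 0 (l = (0*√(4 + 5))*(-3) = (0*√9)*(-3) = (0*3)*(-3) = 0*(-3) = 0)
c(m, k) = k + k*m
c(-189, l)/21917 - 33773/O(88, -62) = (0*(1 - 189))/21917 - 33773/(-95/3) = (0*(-188))*(1/21917) - 33773*(-3/95) = 0*(1/21917) + 101319/95 = 0 + 101319/95 = 101319/95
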